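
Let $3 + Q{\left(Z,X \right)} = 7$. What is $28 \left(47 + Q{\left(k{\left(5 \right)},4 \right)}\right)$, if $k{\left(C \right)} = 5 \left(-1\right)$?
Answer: $1428$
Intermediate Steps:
$k{\left(C \right)} = -5$
$Q{\left(Z,X \right)} = 4$ ($Q{\left(Z,X \right)} = -3 + 7 = 4$)
$28 \left(47 + Q{\left(k{\left(5 \right)},4 \right)}\right) = 28 \left(47 + 4\right) = 28 \cdot 51 = 1428$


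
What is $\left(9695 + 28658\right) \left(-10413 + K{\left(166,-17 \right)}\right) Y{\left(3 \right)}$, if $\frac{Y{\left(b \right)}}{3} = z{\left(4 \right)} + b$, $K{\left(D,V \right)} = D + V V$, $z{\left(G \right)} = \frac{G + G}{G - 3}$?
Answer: $-12603332742$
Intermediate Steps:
$z{\left(G \right)} = \frac{2 G}{-3 + G}$
$K{\left(D,V \right)} = D + V^{2}$
$Y{\left(b \right)} = 24 + 3 b$ ($Y{\left(b \right)} = 3 \left(2 \cdot 4 \frac{1}{-3 + 4} + b\right) = 3 \left(2 \cdot 4 \cdot 1^{-1} + b\right) = 3 \left(2 \cdot 4 \cdot 1 + b\right) = 3 \left(8 + b\right) = 24 + 3 b$)
$\left(9695 + 28658\right) \left(-10413 + K{\left(166,-17 \right)}\right) Y{\left(3 \right)} = \left(9695 + 28658\right) \left(-10413 + \left(166 + \left(-17\right)^{2}\right)\right) \left(24 + 3 \cdot 3\right) = 38353 \left(-10413 + \left(166 + 289\right)\right) \left(24 + 9\right) = 38353 \left(-10413 + 455\right) 33 = 38353 \left(-9958\right) 33 = \left(-381919174\right) 33 = -12603332742$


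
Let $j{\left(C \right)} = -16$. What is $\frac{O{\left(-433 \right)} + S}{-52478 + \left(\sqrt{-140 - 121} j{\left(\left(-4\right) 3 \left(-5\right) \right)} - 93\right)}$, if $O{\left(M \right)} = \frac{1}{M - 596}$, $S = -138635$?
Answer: $\frac{7499537874536}{2843926385853} - \frac{2282486656 i \sqrt{29}}{947975461951} \approx 2.637 - 0.012966 i$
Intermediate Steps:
$O{\left(M \right)} = \frac{1}{-596 + M}$
$\frac{O{\left(-433 \right)} + S}{-52478 + \left(\sqrt{-140 - 121} j{\left(\left(-4\right) 3 \left(-5\right) \right)} - 93\right)} = \frac{\frac{1}{-596 - 433} - 138635}{-52478 - \left(93 - \sqrt{-140 - 121} \left(-16\right)\right)} = \frac{\frac{1}{-1029} - 138635}{-52478 - \left(93 - \sqrt{-261} \left(-16\right)\right)} = \frac{- \frac{1}{1029} - 138635}{-52478 - \left(93 - 3 i \sqrt{29} \left(-16\right)\right)} = - \frac{142655416}{1029 \left(-52478 - \left(93 + 48 i \sqrt{29}\right)\right)} = - \frac{142655416}{1029 \left(-52571 - 48 i \sqrt{29}\right)}$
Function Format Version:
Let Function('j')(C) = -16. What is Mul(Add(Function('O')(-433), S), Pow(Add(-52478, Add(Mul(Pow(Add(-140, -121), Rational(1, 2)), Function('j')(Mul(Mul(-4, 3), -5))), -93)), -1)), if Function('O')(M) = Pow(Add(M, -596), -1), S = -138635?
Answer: Add(Rational(7499537874536, 2843926385853), Mul(Rational(-2282486656, 947975461951), I, Pow(29, Rational(1, 2)))) ≈ Add(2.6370, Mul(-0.012966, I))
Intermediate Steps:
Function('O')(M) = Pow(Add(-596, M), -1)
Mul(Add(Function('O')(-433), S), Pow(Add(-52478, Add(Mul(Pow(Add(-140, -121), Rational(1, 2)), Function('j')(Mul(Mul(-4, 3), -5))), -93)), -1)) = Mul(Add(Pow(Add(-596, -433), -1), -138635), Pow(Add(-52478, Add(Mul(Pow(Add(-140, -121), Rational(1, 2)), -16), -93)), -1)) = Mul(Add(Pow(-1029, -1), -138635), Pow(Add(-52478, Add(Mul(Pow(-261, Rational(1, 2)), -16), -93)), -1)) = Mul(Add(Rational(-1, 1029), -138635), Pow(Add(-52478, Add(Mul(Mul(3, I, Pow(29, Rational(1, 2))), -16), -93)), -1)) = Mul(Rational(-142655416, 1029), Pow(Add(-52478, Add(Mul(-48, I, Pow(29, Rational(1, 2))), -93)), -1)) = Mul(Rational(-142655416, 1029), Pow(Add(-52478, Add(-93, Mul(-48, I, Pow(29, Rational(1, 2))))), -1)) = Mul(Rational(-142655416, 1029), Pow(Add(-52571, Mul(-48, I, Pow(29, Rational(1, 2)))), -1))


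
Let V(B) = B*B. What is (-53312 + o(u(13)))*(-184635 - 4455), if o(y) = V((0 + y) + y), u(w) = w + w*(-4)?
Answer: 8930342520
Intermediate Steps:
u(w) = -3*w (u(w) = w - 4*w = -3*w)
V(B) = B**2
o(y) = 4*y**2 (o(y) = ((0 + y) + y)**2 = (y + y)**2 = (2*y)**2 = 4*y**2)
(-53312 + o(u(13)))*(-184635 - 4455) = (-53312 + 4*(-3*13)**2)*(-184635 - 4455) = (-53312 + 4*(-39)**2)*(-189090) = (-53312 + 4*1521)*(-189090) = (-53312 + 6084)*(-189090) = -47228*(-189090) = 8930342520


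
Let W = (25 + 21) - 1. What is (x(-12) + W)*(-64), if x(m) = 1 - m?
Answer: -3712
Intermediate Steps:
W = 45 (W = 46 - 1 = 45)
(x(-12) + W)*(-64) = ((1 - 1*(-12)) + 45)*(-64) = ((1 + 12) + 45)*(-64) = (13 + 45)*(-64) = 58*(-64) = -3712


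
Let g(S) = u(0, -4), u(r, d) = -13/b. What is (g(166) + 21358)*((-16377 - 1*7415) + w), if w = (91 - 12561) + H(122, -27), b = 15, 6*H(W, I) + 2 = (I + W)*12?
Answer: -34668073469/45 ≈ -7.7040e+8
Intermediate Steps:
H(W, I) = -1/3 + 2*I + 2*W (H(W, I) = -1/3 + ((I + W)*12)/6 = -1/3 + (12*I + 12*W)/6 = -1/3 + (2*I + 2*W) = -1/3 + 2*I + 2*W)
u(r, d) = -13/15
g(S) = -13/15
w = -36841/3 (w = (91 - 12561) + (-1/3 + 2*(-27) + 2*122) = -12470 + (-1/3 - 54 + 244) = -12470 + 569/3 = -36841/3 ≈ -12280.)
(g(166) + 21358)*((-16377 - 1*7415) + w) = (-13/15 + 21358)*((-16377 - 1*7415) - 36841/3) = 320357*((-16377 - 7415) - 36841/3)/15 = 320357*(-23792 - 36841/3)/15 = (320357/15)*(-108217/3) = -34668073469/45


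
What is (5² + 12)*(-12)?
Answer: -444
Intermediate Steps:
(5² + 12)*(-12) = (25 + 12)*(-12) = 37*(-12) = -444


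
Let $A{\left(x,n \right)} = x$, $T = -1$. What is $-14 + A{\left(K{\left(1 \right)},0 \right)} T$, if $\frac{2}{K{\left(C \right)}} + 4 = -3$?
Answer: $- \frac{96}{7} \approx -13.714$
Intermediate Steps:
$K{\left(C \right)} = - \frac{2}{7}$ ($K{\left(C \right)} = \frac{2}{-4 - 3} = \frac{2}{-7} = 2 \left(- \frac{1}{7}\right) = - \frac{2}{7}$)
$-14 + A{\left(K{\left(1 \right)},0 \right)} T = -14 - - \frac{2}{7} = -14 + \frac{2}{7} = - \frac{96}{7}$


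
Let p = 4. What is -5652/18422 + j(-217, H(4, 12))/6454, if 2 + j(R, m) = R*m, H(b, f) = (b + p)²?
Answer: -73089897/29723897 ≈ -2.4590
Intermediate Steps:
H(b, f) = (4 + b)² (H(b, f) = (b + 4)² = (4 + b)²)
j(R, m) = -2 + R*m
-5652/18422 + j(-217, H(4, 12))/6454 = -5652/18422 + (-2 - 217*(4 + 4)²)/6454 = -5652*1/18422 + (-2 - 217*8²)*(1/6454) = -2826/9211 + (-2 - 217*64)*(1/6454) = -2826/9211 + (-2 - 13888)*(1/6454) = -2826/9211 - 13890*1/6454 = -2826/9211 - 6945/3227 = -73089897/29723897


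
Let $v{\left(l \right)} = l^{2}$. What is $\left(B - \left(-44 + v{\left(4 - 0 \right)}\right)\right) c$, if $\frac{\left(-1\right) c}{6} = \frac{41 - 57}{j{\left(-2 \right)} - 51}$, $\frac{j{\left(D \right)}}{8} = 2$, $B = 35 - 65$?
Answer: $\frac{192}{35} \approx 5.4857$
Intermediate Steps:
$B = -30$
$j{\left(D \right)} = 16$ ($j{\left(D \right)} = 8 \cdot 2 = 16$)
$c = - \frac{96}{35}$ ($c = - 6 \frac{41 - 57}{16 - 51} = - 6 \left(- \frac{16}{-35}\right) = - 6 \left(\left(-16\right) \left(- \frac{1}{35}\right)\right) = \left(-6\right) \frac{16}{35} = - \frac{96}{35} \approx -2.7429$)
$\left(B - \left(-44 + v{\left(4 - 0 \right)}\right)\right) c = \left(-30 + \left(44 - \left(4 - 0\right)^{2}\right)\right) \left(- \frac{96}{35}\right) = \left(-30 + \left(44 - \left(4 + 0\right)^{2}\right)\right) \left(- \frac{96}{35}\right) = \left(-30 + \left(44 - 4^{2}\right)\right) \left(- \frac{96}{35}\right) = \left(-30 + \left(44 - 16\right)\right) \left(- \frac{96}{35}\right) = \left(-30 + 28\right) \left(- \frac{96}{35}\right) = \left(-2\right) \left(- \frac{96}{35}\right) = \frac{192}{35}$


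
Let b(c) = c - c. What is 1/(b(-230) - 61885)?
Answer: -1/61885 ≈ -1.6159e-5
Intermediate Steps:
b(c) = 0
1/(b(-230) - 61885) = 1/(0 - 61885) = 1/(-61885) = -1/61885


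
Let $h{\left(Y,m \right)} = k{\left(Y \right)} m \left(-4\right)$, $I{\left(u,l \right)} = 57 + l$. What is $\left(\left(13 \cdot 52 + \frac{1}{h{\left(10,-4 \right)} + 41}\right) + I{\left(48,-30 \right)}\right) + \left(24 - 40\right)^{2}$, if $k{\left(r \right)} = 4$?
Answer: $\frac{100696}{105} \approx 959.01$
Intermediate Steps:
$h{\left(Y,m \right)} = - 16 m$ ($h{\left(Y,m \right)} = 4 m \left(-4\right) = - 16 m$)
$\left(\left(13 \cdot 52 + \frac{1}{h{\left(10,-4 \right)} + 41}\right) + I{\left(48,-30 \right)}\right) + \left(24 - 40\right)^{2} = \left(\left(13 \cdot 52 + \frac{1}{\left(-16\right) \left(-4\right) + 41}\right) + \left(57 - 30\right)\right) + \left(24 - 40\right)^{2} = \left(\left(676 + \frac{1}{64 + 41}\right) + 27\right) + \left(-16\right)^{2} = \left(\left(676 + \frac{1}{105}\right) + 27\right) + 256 = \left(\frac{70981}{105} + 27\right) + 256 = \frac{73816}{105} + 256 = \frac{100696}{105}$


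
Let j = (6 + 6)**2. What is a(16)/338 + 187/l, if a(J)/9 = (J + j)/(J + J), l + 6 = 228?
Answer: 18299/18759 ≈ 0.97548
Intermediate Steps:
j = 144 (j = 12**2 = 144)
l = 222 (l = -6 + 228 = 222)
a(J) = 9*(144 + J)/(2*J) (a(J) = 9*((J + 144)/(J + J)) = 9*((144 + J)/((2*J))) = 9*((144 + J)*(1/(2*J))) = 9*((144 + J)/(2*J)) = 9*(144 + J)/(2*J))
a(16)/338 + 187/l = (9/2 + 648/16)/338 + 187/222 = (9/2 + 648*(1/16))*(1/338) + 187*(1/222) = (9/2 + 81/2)*(1/338) + 187/222 = 45*(1/338) + 187/222 = 45/338 + 187/222 = 18299/18759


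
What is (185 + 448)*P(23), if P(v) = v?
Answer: 14559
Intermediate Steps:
(185 + 448)*P(23) = (185 + 448)*23 = 633*23 = 14559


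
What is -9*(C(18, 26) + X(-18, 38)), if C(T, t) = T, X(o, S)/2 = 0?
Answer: -162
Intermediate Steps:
X(o, S) = 0 (X(o, S) = 2*0 = 0)
-9*(C(18, 26) + X(-18, 38)) = -9*(18 + 0) = -9*18 = -162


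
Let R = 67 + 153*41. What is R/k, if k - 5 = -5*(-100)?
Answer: 1268/101 ≈ 12.554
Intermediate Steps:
R = 6340 (R = 67 + 6273 = 6340)
k = 505 (k = 5 - 5*(-100) = 5 + 500 = 505)
R/k = 6340/505 = 6340*(1/505) = 1268/101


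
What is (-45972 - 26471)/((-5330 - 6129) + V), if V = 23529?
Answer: -72443/12070 ≈ -6.0019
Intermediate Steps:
(-45972 - 26471)/((-5330 - 6129) + V) = (-45972 - 26471)/((-5330 - 6129) + 23529) = -72443/(-11459 + 23529) = -72443/12070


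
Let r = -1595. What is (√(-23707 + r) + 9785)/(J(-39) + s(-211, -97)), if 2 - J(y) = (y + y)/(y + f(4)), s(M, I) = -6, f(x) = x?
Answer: -342475/218 - 35*I*√25302/218 ≈ -1571.0 - 25.538*I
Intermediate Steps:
J(y) = 2 - 2*y/(4 + y) (J(y) = 2 - (y + y)/(y + 4) = 2 - 2*y/(4 + y))
(√(-23707 + r) + 9785)/(J(-39) + s(-211, -97)) = (√(-23707 - 1595) + 9785)/(8/(4 - 39) - 6) = (√(-25302) + 9785)/(8/(-35) - 6) = (I*√25302 + 9785)/(8*(-1/35) - 6) = (9785 + I*√25302)/(-8/35 - 6) = (9785 + I*√25302)/(-218/35) = (9785 + I*√25302)*(-35/218) = -342475/218 - 35*I*√25302/218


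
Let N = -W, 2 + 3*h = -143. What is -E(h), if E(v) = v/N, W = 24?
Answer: -145/72 ≈ -2.0139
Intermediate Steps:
h = -145/3 (h = -⅔ + (⅓)*(-143) = -⅔ - 143/3 = -145/3 ≈ -48.333)
N = -24 (N = -1*24 = -24)
E(v) = -v/24 (E(v) = v/(-24) = v*(-1/24) = -v/24)
-E(h) = -(-1)*(-145)/(24*3) = -1*145/72 = -145/72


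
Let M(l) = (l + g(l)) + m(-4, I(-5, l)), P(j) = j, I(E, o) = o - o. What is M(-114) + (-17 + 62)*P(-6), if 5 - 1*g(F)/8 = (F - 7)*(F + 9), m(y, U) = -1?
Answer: -101985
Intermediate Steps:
I(E, o) = 0
g(F) = 40 - 8*(-7 + F)*(9 + F) (g(F) = 40 - 8*(F - 7)*(F + 9) = 40 - 8*(-7 + F)*(9 + F))
M(l) = 543 - 15*l - 8*l**2 (M(l) = (l + (544 - 16*l - 8*l**2)) - 1 = (544 - 15*l - 8*l**2) - 1 = 543 - 15*l - 8*l**2)
M(-114) + (-17 + 62)*P(-6) = (543 - 15*(-114) - 8*(-114)**2) + (-17 + 62)*(-6) = (543 + 1710 - 8*12996) + 45*(-6) = (543 + 1710 - 103968) - 270 = -101715 - 270 = -101985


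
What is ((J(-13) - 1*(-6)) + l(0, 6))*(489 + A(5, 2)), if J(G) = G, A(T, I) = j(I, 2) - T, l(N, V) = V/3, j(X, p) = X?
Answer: -2430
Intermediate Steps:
l(N, V) = V/3 (l(N, V) = V*(1/3) = V/3)
A(T, I) = I - T
((J(-13) - 1*(-6)) + l(0, 6))*(489 + A(5, 2)) = ((-13 - 1*(-6)) + (1/3)*6)*(489 + (2 - 1*5)) = ((-13 + 6) + 2)*(489 + (2 - 5)) = (-7 + 2)*(489 - 3) = -5*486 = -2430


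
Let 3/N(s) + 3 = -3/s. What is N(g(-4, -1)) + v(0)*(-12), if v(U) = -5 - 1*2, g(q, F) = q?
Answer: 248/3 ≈ 82.667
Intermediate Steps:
v(U) = -7 (v(U) = -5 - 2 = -7)
N(s) = 3/(-3 - 3/s)
N(g(-4, -1)) + v(0)*(-12) = -1*(-4)/(1 - 4) - 7*(-12) = -1*(-4)/(-3) + 84 = -1*(-4)*(-⅓) + 84 = -4/3 + 84 = 248/3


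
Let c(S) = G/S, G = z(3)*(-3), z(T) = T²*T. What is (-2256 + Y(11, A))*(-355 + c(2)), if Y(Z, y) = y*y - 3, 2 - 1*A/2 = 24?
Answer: 255493/2 ≈ 1.2775e+5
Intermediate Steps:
A = -44 (A = 4 - 2*24 = 4 - 48 = -44)
z(T) = T³
G = -81 (G = 3³*(-3) = 27*(-3) = -81)
c(S) = -81/S
Y(Z, y) = -3 + y² (Y(Z, y) = y² - 3 = -3 + y²)
(-2256 + Y(11, A))*(-355 + c(2)) = (-2256 + (-3 + (-44)²))*(-355 - 81/2) = (-2256 + (-3 + 1936))*(-355 - 81*½) = (-2256 + 1933)*(-355 - 81/2) = -323*(-791/2) = 255493/2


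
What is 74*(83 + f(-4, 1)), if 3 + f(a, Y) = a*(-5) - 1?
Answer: 7326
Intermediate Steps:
f(a, Y) = -4 - 5*a (f(a, Y) = -3 + (a*(-5) - 1) = -3 + (-5*a - 1) = -3 + (-1 - 5*a) = -4 - 5*a)
74*(83 + f(-4, 1)) = 74*(83 + (-4 - 5*(-4))) = 74*(83 + (-4 + 20)) = 74*(83 + 16) = 74*99 = 7326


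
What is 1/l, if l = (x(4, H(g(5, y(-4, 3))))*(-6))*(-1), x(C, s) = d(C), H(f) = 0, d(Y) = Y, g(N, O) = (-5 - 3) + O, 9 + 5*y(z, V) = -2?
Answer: 1/24 ≈ 0.041667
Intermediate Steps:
y(z, V) = -11/5 (y(z, V) = -9/5 + (⅕)*(-2) = -9/5 - ⅖ = -11/5)
g(N, O) = -8 + O
x(C, s) = C
l = 24 (l = (4*(-6))*(-1) = -24*(-1) = 24)
1/l = 1/24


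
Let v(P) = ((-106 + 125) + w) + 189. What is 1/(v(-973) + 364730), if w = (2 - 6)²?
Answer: 1/364954 ≈ 2.7401e-6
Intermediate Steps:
w = 16 (w = (-4)² = 16)
v(P) = 224 (v(P) = ((-106 + 125) + 16) + 189 = (19 + 16) + 189 = 35 + 189 = 224)
1/(v(-973) + 364730) = 1/(224 + 364730) = 1/364954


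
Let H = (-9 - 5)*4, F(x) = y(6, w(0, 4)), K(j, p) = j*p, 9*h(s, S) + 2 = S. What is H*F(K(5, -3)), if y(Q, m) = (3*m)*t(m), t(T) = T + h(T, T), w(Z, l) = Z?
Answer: 0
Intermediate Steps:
h(s, S) = -2/9 + S/9
t(T) = -2/9 + 10*T/9 (t(T) = T + (-2/9 + T/9) = -2/9 + 10*T/9)
y(Q, m) = 3*m*(-2/9 + 10*m/9) (y(Q, m) = (3*m)*(-2/9 + 10*m/9) = 3*m*(-2/9 + 10*m/9))
F(x) = 0 (F(x) = (⅔)*0*(-1 + 5*0) = (⅔)*0*(-1 + 0) = (⅔)*0*(-1) = 0)
H = -56 (H = -14*4 = -56)
H*F(K(5, -3)) = -56*0 = 0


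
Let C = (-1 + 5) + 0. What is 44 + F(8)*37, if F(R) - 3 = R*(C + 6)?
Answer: 3115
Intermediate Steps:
C = 4 (C = 4 + 0 = 4)
F(R) = 3 + 10*R (F(R) = 3 + R*(4 + 6) = 3 + R*10 = 3 + 10*R)
44 + F(8)*37 = 44 + (3 + 10*8)*37 = 44 + (3 + 80)*37 = 44 + 83*37 = 44 + 3071 = 3115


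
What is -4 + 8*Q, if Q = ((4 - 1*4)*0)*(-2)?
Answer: -4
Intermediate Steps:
Q = 0 (Q = ((4 - 4)*0)*(-2) = (0*0)*(-2) = 0*(-2) = 0)
-4 + 8*Q = -4 + 8*0 = -4 + 0 = -4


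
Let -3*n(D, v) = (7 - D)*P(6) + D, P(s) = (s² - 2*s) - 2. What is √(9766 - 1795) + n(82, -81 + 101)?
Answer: 1568/3 + √7971 ≈ 611.95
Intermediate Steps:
P(s) = -2 + s² - 2*s
n(D, v) = -154/3 + 7*D (n(D, v) = -((7 - D)*(-2 + 6² - 2*6) + D)/3 = -((7 - D)*(-2 + 36 - 12) + D)/3 = -((7 - D)*22 + D)/3 = -((154 - 22*D) + D)/3 = -(154 - 21*D)/3 = -154/3 + 7*D)
√(9766 - 1795) + n(82, -81 + 101) = √(9766 - 1795) + (-154/3 + 7*82) = √7971 + (-154/3 + 574) = √7971 + 1568/3 = 1568/3 + √7971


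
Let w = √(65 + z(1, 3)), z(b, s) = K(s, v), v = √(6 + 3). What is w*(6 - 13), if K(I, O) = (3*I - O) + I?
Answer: -7*√74 ≈ -60.216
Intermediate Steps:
v = 3 (v = √9 = 3)
K(I, O) = -O + 4*I (K(I, O) = (-O + 3*I) + I = -O + 4*I)
z(b, s) = -3 + 4*s (z(b, s) = -1*3 + 4*s = -3 + 4*s)
w = √74 (w = √(65 + (-3 + 4*3)) = √(65 + (-3 + 12)) = √(65 + 9) = √74 ≈ 8.6023)
w*(6 - 13) = √74*(6 - 13) = √74*(-7) = -7*√74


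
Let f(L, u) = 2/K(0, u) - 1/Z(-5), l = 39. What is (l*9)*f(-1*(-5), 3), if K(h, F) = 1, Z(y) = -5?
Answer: 3861/5 ≈ 772.20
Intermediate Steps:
f(L, u) = 11/5 (f(L, u) = 2/1 - 1/(-5) = 2*1 - 1*(-⅕) = 2 + ⅕ = 11/5)
(l*9)*f(-1*(-5), 3) = (39*9)*(11/5) = 351*(11/5) = 3861/5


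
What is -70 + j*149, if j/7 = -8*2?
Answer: -16758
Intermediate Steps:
j = -112 (j = 7*(-8*2) = 7*(-16) = -112)
-70 + j*149 = -70 - 112*149 = -70 - 16688 = -16758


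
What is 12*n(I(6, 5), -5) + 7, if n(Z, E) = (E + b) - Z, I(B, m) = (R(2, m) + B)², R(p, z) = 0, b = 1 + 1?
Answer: -461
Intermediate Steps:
b = 2
I(B, m) = B² (I(B, m) = (0 + B)² = B²)
n(Z, E) = 2 + E - Z (n(Z, E) = (E + 2) - Z = (2 + E) - Z = 2 + E - Z)
12*n(I(6, 5), -5) + 7 = 12*(2 - 5 - 1*6²) + 7 = 12*(2 - 5 - 1*36) + 7 = 12*(2 - 5 - 36) + 7 = 12*(-39) + 7 = -468 + 7 = -461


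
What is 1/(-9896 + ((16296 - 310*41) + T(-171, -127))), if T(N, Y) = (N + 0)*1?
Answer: -1/6481 ≈ -0.00015430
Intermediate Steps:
T(N, Y) = N (T(N, Y) = N*1 = N)
1/(-9896 + ((16296 - 310*41) + T(-171, -127))) = 1/(-9896 + ((16296 - 310*41) - 171)) = 1/(-9896 + ((16296 - 12710) - 171)) = 1/(-9896 + (3586 - 171)) = 1/(-9896 + 3415) = 1/(-6481) = -1/6481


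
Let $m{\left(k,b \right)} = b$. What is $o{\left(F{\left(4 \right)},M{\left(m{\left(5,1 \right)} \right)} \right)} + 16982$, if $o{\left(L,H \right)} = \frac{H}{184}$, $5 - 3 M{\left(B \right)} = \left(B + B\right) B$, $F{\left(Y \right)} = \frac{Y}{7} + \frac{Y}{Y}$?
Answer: $\frac{3124689}{184} \approx 16982.0$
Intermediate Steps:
$F{\left(Y \right)} = 1 + \frac{Y}{7}$ ($F{\left(Y \right)} = Y \frac{1}{7} + 1 = \frac{Y}{7} + 1 = 1 + \frac{Y}{7}$)
$M{\left(B \right)} = \frac{5}{3} - \frac{2 B^{2}}{3}$ ($M{\left(B \right)} = \frac{5}{3} - \frac{\left(B + B\right) B}{3} = \frac{5}{3} - \frac{2 B B}{3} = \frac{5}{3} - \frac{2 B^{2}}{3}$)
$o{\left(L,H \right)} = \frac{H}{184}$ ($o{\left(L,H \right)} = H \frac{1}{184} = \frac{H}{184}$)
$o{\left(F{\left(4 \right)},M{\left(m{\left(5,1 \right)} \right)} \right)} + 16982 = \frac{\frac{5}{3} - \frac{2 \cdot 1^{2}}{3}}{184} + 16982 = \frac{\frac{5}{3} - \frac{2}{3}}{184} + 16982 = \frac{1}{184} \cdot 1 + 16982 = \frac{1}{184} + 16982 = \frac{3124689}{184}$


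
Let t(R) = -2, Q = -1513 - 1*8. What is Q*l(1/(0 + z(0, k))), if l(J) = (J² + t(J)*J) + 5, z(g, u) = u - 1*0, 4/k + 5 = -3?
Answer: -19773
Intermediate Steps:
k = -½ (k = 4/(-5 - 3) = 4/(-8) = 4*(-⅛) = -½ ≈ -0.50000)
z(g, u) = u (z(g, u) = u + 0 = u)
Q = -1521 (Q = -1513 - 8 = -1521)
l(J) = 5 + J² - 2*J (l(J) = (J² - 2*J) + 5 = 5 + J² - 2*J)
Q*l(1/(0 + z(0, k))) = -1521*(5 + (1/(0 - ½))² - 2/(0 - ½)) = -1521*(5 + (1/(-½))² - 2/(-½)) = -1521*(5 + (-2)² - 2*(-2)) = -1521*(5 + 4 + 4) = -1521*13 = -19773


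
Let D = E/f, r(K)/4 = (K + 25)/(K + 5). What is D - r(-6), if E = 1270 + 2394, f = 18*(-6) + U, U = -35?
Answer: 7204/143 ≈ 50.378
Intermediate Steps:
f = -143 (f = 18*(-6) - 35 = -108 - 35 = -143)
E = 3664
r(K) = 4*(25 + K)/(5 + K) (r(K) = 4*((K + 25)/(K + 5)) = 4*((25 + K)/(5 + K)) = 4*(25 + K)/(5 + K))
D = -3664/143 (D = 3664/(-143) = 3664*(-1/143) = -3664/143 ≈ -25.622)
D - r(-6) = -3664/143 - 4*(25 - 6)/(5 - 6) = -3664/143 - 4*19/(-1) = -3664/143 - 4*(-1)*19 = -3664/143 - 1*(-76) = -3664/143 + 76 = 7204/143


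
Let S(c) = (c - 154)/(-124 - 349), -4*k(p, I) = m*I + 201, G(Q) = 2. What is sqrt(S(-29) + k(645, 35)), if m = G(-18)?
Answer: I*sqrt(60284323)/946 ≈ 8.2075*I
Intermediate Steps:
m = 2
k(p, I) = -201/4 - I/2 (k(p, I) = -(2*I + 201)/4 = -(201 + 2*I)/4 = -201/4 - I/2)
S(c) = 14/43 - c/473 (S(c) = (-154 + c)/(-473) = (-154 + c)*(-1/473) = 14/43 - c/473)
sqrt(S(-29) + k(645, 35)) = sqrt((14/43 - 1/473*(-29)) + (-201/4 - 1/2*35)) = sqrt((14/43 + 29/473) + (-201/4 - 35/2)) = sqrt(183/473 - 271/4) = sqrt(-127451/1892) = I*sqrt(60284323)/946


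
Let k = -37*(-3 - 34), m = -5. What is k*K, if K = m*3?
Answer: -20535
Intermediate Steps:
k = 1369 (k = -37*(-37) = 1369)
K = -15 (K = -5*3 = -15)
k*K = 1369*(-15) = -20535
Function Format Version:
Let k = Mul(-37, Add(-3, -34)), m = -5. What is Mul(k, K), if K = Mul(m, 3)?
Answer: -20535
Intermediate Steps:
k = 1369 (k = Mul(-37, -37) = 1369)
K = -15 (K = Mul(-5, 3) = -15)
Mul(k, K) = Mul(1369, -15) = -20535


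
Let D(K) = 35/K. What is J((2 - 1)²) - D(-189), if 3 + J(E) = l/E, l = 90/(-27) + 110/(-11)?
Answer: -436/27 ≈ -16.148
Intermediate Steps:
l = -40/3 (l = 90*(-1/27) + 110*(-1/11) = -10/3 - 10 = -40/3 ≈ -13.333)
J(E) = -3 - 40/(3*E)
J((2 - 1)²) - D(-189) = (-3 - 40/(3*(2 - 1)²)) - 35/(-189) = (-3 - 40/(3*(1²))) - 35*(-1)/189 = (-3 - 40/3/1) - 1*(-5/27) = (-3 - 40/3*1) + 5/27 = (-3 - 40/3) + 5/27 = -49/3 + 5/27 = -436/27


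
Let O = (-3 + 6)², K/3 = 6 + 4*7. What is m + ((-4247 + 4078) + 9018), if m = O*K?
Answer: 9767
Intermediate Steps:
K = 102 (K = 3*(6 + 4*7) = 3*(6 + 28) = 3*34 = 102)
O = 9 (O = 3² = 9)
m = 918 (m = 9*102 = 918)
m + ((-4247 + 4078) + 9018) = 918 + ((-4247 + 4078) + 9018) = 918 + (-169 + 9018) = 918 + 8849 = 9767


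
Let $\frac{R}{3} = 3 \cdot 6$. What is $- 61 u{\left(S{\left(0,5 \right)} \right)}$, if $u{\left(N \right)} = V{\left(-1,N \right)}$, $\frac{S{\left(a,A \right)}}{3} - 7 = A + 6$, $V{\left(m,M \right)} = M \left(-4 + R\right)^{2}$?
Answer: $-8235000$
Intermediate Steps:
$R = 54$ ($R = 3 \cdot 3 \cdot 6 = 3 \cdot 18 = 54$)
$V{\left(m,M \right)} = 2500 M$ ($V{\left(m,M \right)} = M \left(-4 + 54\right)^{2} = M 50^{2} = M 2500 = 2500 M$)
$S{\left(a,A \right)} = 39 + 3 A$ ($S{\left(a,A \right)} = 21 + 3 \left(A + 6\right) = 21 + 3 \left(6 + A\right) = 21 + \left(18 + 3 A\right) = 39 + 3 A$)
$u{\left(N \right)} = 2500 N$
$- 61 u{\left(S{\left(0,5 \right)} \right)} = - 61 \cdot 2500 \left(39 + 3 \cdot 5\right) = - 61 \cdot 2500 \left(39 + 15\right) = - 61 \cdot 2500 \cdot 54 = \left(-61\right) 135000 = -8235000$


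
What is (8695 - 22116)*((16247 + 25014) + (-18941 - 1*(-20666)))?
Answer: -576915106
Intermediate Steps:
(8695 - 22116)*((16247 + 25014) + (-18941 - 1*(-20666))) = -13421*(41261 + (-18941 + 20666)) = -13421*(41261 + 1725) = -13421*42986 = -576915106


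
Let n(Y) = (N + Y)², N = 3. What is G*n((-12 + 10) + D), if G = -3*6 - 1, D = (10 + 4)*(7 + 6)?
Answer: -636291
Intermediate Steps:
D = 182 (D = 14*13 = 182)
G = -19 (G = -18 - 1 = -19)
n(Y) = (3 + Y)²
G*n((-12 + 10) + D) = -19*(3 + ((-12 + 10) + 182))² = -19*(3 + (-2 + 182))² = -19*(3 + 180)² = -19*183² = -19*33489 = -636291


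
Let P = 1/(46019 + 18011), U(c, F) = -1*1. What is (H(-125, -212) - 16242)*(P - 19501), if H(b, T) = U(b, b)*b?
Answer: 20124476400393/64030 ≈ 3.1430e+8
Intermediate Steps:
U(c, F) = -1
P = 1/64030 ≈ 1.5618e-5
H(b, T) = -b
(H(-125, -212) - 16242)*(P - 19501) = (-1*(-125) - 16242)*(1/64030 - 19501) = (125 - 16242)*(-1248649029/64030) = -16117*(-1248649029/64030) = 20124476400393/64030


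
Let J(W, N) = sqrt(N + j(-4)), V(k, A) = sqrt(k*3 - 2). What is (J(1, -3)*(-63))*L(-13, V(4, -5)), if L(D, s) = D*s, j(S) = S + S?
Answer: 819*I*sqrt(110) ≈ 8589.8*I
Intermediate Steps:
j(S) = 2*S
V(k, A) = sqrt(-2 + 3*k) (V(k, A) = sqrt(3*k - 2) = sqrt(-2 + 3*k))
J(W, N) = sqrt(-8 + N) (J(W, N) = sqrt(N + 2*(-4)) = sqrt(N - 8) = sqrt(-8 + N))
(J(1, -3)*(-63))*L(-13, V(4, -5)) = (sqrt(-8 - 3)*(-63))*(-13*sqrt(-2 + 3*4)) = (sqrt(-11)*(-63))*(-13*sqrt(-2 + 12)) = ((I*sqrt(11))*(-63))*(-13*sqrt(10)) = (-63*I*sqrt(11))*(-13*sqrt(10)) = 819*I*sqrt(110)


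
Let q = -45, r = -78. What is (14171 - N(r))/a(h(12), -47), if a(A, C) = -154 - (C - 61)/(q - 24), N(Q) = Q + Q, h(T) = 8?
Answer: -329521/3578 ≈ -92.096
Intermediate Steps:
N(Q) = 2*Q
a(A, C) = -10687/69 + C/69 (a(A, C) = -154 - (C - 61)/(-45 - 24) = -154 - (-61 + C)/(-69) = -154 - (-61 + C)*(-1)/69 = -154 - (61/69 - C/69) = -154 + (-61/69 + C/69) = -10687/69 + C/69)
(14171 - N(r))/a(h(12), -47) = (14171 - 2*(-78))/(-10687/69 + (1/69)*(-47)) = (14171 - 1*(-156))/(-10687/69 - 47/69) = (14171 + 156)/(-3578/23) = 14327*(-23/3578) = -329521/3578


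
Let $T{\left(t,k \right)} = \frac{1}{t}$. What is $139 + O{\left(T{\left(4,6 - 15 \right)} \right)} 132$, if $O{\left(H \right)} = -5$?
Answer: $-521$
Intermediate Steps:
$139 + O{\left(T{\left(4,6 - 15 \right)} \right)} 132 = 139 - 660 = -521$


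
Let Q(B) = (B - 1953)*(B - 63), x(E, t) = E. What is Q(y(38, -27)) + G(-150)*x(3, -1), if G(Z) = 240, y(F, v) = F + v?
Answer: 101704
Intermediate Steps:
Q(B) = (-1953 + B)*(-63 + B)
Q(y(38, -27)) + G(-150)*x(3, -1) = (123039 + (38 - 27)**2 - 2016*(38 - 27)) + 240*3 = (123039 + 11**2 - 2016*11) + 720 = (123039 + 121 - 22176) + 720 = 100984 + 720 = 101704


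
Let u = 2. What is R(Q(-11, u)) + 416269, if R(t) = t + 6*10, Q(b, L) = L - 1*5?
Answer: 416326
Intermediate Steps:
Q(b, L) = -5 + L (Q(b, L) = L - 5 = -5 + L)
R(t) = 60 + t (R(t) = t + 60 = 60 + t)
R(Q(-11, u)) + 416269 = (60 + (-5 + 2)) + 416269 = (60 - 3) + 416269 = 57 + 416269 = 416326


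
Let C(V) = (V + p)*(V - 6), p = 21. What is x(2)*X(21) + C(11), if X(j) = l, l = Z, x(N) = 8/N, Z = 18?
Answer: 232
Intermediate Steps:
l = 18
X(j) = 18
C(V) = (-6 + V)*(21 + V) (C(V) = (V + 21)*(V - 6) = (21 + V)*(-6 + V) = (-6 + V)*(21 + V))
x(2)*X(21) + C(11) = (8/2)*18 + (-126 + 11² + 15*11) = (8*(½))*18 + (-126 + 121 + 165) = 4*18 + 160 = 72 + 160 = 232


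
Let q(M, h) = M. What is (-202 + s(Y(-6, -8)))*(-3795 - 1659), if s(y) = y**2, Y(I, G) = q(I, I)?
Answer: 905364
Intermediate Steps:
Y(I, G) = I
(-202 + s(Y(-6, -8)))*(-3795 - 1659) = (-202 + (-6)**2)*(-3795 - 1659) = (-202 + 36)*(-5454) = -166*(-5454) = 905364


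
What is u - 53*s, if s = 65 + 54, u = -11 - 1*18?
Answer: -6336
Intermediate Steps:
u = -29 (u = -11 - 18 = -29)
s = 119
u - 53*s = -29 - 53*119 = -29 - 6307 = -6336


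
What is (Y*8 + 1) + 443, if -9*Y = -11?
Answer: 4084/9 ≈ 453.78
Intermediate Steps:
Y = 11/9 (Y = -⅑*(-11) = 11/9 ≈ 1.2222)
(Y*8 + 1) + 443 = ((11/9)*8 + 1) + 443 = (88/9 + 1) + 443 = 97/9 + 443 = 4084/9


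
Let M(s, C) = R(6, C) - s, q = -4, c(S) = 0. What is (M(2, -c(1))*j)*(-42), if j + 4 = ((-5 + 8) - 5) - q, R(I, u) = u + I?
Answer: 336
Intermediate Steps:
R(I, u) = I + u
M(s, C) = 6 + C - s (M(s, C) = (6 + C) - s = 6 + C - s)
j = -2 (j = -4 + (((-5 + 8) - 5) - 1*(-4)) = -4 + ((3 - 5) + 4) = -4 + (-2 + 4) = -4 + 2 = -2)
(M(2, -c(1))*j)*(-42) = ((6 - 1*0 - 1*2)*(-2))*(-42) = ((6 + 0 - 2)*(-2))*(-42) = (4*(-2))*(-42) = -8*(-42) = 336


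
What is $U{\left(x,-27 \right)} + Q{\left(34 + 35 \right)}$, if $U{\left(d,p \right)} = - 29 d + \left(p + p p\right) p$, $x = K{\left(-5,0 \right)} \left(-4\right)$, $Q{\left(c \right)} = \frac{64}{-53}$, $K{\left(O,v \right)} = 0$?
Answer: $- \frac{1004626}{53} \approx -18955.0$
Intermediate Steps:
$Q{\left(c \right)} = - \frac{64}{53}$ ($Q{\left(c \right)} = 64 \left(- \frac{1}{53}\right) = - \frac{64}{53}$)
$x = 0$ ($x = 0 \left(-4\right) = 0$)
$U{\left(d,p \right)} = - 29 d + p \left(p + p^{2}\right)$ ($U{\left(d,p \right)} = - 29 d + \left(p + p^{2}\right) p = - 29 d + p \left(p + p^{2}\right)$)
$U{\left(x,-27 \right)} + Q{\left(34 + 35 \right)} = \left(\left(-27\right)^{2} + \left(-27\right)^{3} - 0\right) - \frac{64}{53} = \left(729 - 19683 + 0\right) - \frac{64}{53} = -18954 - \frac{64}{53} = - \frac{1004626}{53}$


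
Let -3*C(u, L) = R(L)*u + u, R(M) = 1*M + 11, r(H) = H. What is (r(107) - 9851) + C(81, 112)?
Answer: -13092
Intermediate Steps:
R(M) = 11 + M (R(M) = M + 11 = 11 + M)
C(u, L) = -u/3 - u*(11 + L)/3 (C(u, L) = -((11 + L)*u + u)/3 = -(u*(11 + L) + u)/3 = -(u + u*(11 + L))/3 = -u/3 - u*(11 + L)/3)
(r(107) - 9851) + C(81, 112) = (107 - 9851) - ⅓*81*(12 + 112) = -9744 - ⅓*81*124 = -9744 - 3348 = -13092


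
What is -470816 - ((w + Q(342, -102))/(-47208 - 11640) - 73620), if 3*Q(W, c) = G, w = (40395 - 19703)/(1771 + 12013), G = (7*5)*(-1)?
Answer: -241642378475395/608370624 ≈ -3.9720e+5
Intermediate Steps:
G = -35 (G = 35*(-1) = -35)
w = 5173/3446 (w = 20692/13784 = 20692*(1/13784) = 5173/3446 ≈ 1.5012)
Q(W, c) = -35/3 (Q(W, c) = (⅓)*(-35) = -35/3)
-470816 - ((w + Q(342, -102))/(-47208 - 11640) - 73620) = -470816 - ((5173/3446 - 35/3)/(-47208 - 11640) - 73620) = -470816 - (-105091/10338/(-58848) - 73620) = -470816 - (-105091/10338*(-1/58848) - 73620) = -470816 - (105091/608370624 - 73620) = -470816 - 1*(-44788245233789/608370624) = -470816 + 44788245233789/608370624 = -241642378475395/608370624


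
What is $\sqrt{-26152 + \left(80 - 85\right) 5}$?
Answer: $i \sqrt{26177} \approx 161.79 i$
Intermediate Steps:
$\sqrt{-26152 + \left(80 - 85\right) 5} = \sqrt{-26152 - 25} = \sqrt{-26177} = i \sqrt{26177}$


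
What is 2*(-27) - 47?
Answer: -101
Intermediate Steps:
2*(-27) - 47 = -54 - 47 = -101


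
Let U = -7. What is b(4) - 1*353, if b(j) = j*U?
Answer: -381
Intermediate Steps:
b(j) = -7*j (b(j) = j*(-7) = -7*j)
b(4) - 1*353 = -7*4 - 1*353 = -28 - 353 = -381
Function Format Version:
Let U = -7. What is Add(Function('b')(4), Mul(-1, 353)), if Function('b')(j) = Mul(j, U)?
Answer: -381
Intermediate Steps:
Function('b')(j) = Mul(-7, j) (Function('b')(j) = Mul(j, -7) = Mul(-7, j))
Add(Function('b')(4), Mul(-1, 353)) = Add(Mul(-7, 4), Mul(-1, 353)) = Add(-28, -353) = -381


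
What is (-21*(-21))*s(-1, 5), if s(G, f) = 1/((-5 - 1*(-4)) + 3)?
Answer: 441/2 ≈ 220.50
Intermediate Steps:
s(G, f) = 1/2 (s(G, f) = 1/((-5 + 4) + 3) = 1/(-1 + 3) = 1/2)
(-21*(-21))*s(-1, 5) = -21*(-21)*(1/2) = 441*(1/2) = 441/2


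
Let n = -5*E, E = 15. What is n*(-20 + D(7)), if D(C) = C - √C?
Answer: 975 + 75*√7 ≈ 1173.4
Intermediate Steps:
n = -75 (n = -5*15 = -75)
D(C) = C - √C
n*(-20 + D(7)) = -75*(-20 + (7 - √7)) = -75*(-13 - √7) = 975 + 75*√7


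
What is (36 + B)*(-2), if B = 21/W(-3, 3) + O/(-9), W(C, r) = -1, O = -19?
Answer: -308/9 ≈ -34.222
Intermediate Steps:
B = -170/9 (B = 21/(-1) - 19/(-9) = 21*(-1) - 19*(-1/9) = -21 + 19/9 = -170/9 ≈ -18.889)
(36 + B)*(-2) = (36 - 170/9)*(-2) = (154/9)*(-2) = -308/9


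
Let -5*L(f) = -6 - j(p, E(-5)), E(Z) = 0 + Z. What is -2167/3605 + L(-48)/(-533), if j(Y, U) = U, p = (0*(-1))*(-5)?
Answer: -1155732/1921465 ≈ -0.60148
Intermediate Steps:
E(Z) = Z
p = 0 (p = 0*(-5) = 0)
L(f) = 1/5 (L(f) = -(-6 - 1*(-5))/5 = -(-6 + 5)/5 = -1/5*(-1) = 1/5)
-2167/3605 + L(-48)/(-533) = -2167/3605 + (1/5)/(-533) = -2167*1/3605 + (1/5)*(-1/533) = -2167/3605 - 1/2665 = -1155732/1921465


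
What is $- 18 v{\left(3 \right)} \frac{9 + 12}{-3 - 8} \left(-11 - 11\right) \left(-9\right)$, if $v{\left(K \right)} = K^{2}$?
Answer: $61236$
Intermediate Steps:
$- 18 v{\left(3 \right)} \frac{9 + 12}{-3 - 8} \left(-11 - 11\right) \left(-9\right) = - 18 \cdot 3^{2} \frac{9 + 12}{-3 - 8} \left(-11 - 11\right) \left(-9\right) = \left(-18\right) 9 \frac{21}{-11} \left(-22\right) \left(-9\right) = - 162 \cdot 21 \left(- \frac{1}{11}\right) \left(-22\right) \left(-9\right) = - 162 \left(- \frac{21}{11}\right) \left(-22\right) \left(-9\right) = - 162 \cdot 42 \left(-9\right) = \left(-162\right) \left(-378\right) = 61236$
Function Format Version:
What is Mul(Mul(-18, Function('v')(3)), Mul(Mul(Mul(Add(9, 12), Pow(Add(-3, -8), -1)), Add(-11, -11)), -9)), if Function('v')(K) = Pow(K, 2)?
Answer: 61236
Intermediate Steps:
Mul(Mul(-18, Function('v')(3)), Mul(Mul(Mul(Add(9, 12), Pow(Add(-3, -8), -1)), Add(-11, -11)), -9)) = Mul(Mul(-18, Pow(3, 2)), Mul(Mul(Mul(Add(9, 12), Pow(Add(-3, -8), -1)), Add(-11, -11)), -9)) = Mul(Mul(-18, 9), Mul(Mul(Mul(21, Pow(-11, -1)), -22), -9)) = Mul(-162, Mul(Mul(Mul(21, Rational(-1, 11)), -22), -9)) = Mul(-162, Mul(Mul(Rational(-21, 11), -22), -9)) = Mul(-162, Mul(42, -9)) = Mul(-162, -378) = 61236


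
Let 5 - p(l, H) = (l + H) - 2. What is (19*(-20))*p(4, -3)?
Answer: -2280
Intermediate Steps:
p(l, H) = 7 - H - l (p(l, H) = 5 - ((l + H) - 2) = 5 - ((H + l) - 2) = 5 - (-2 + H + l) = 5 + (2 - H - l) = 7 - H - l)
(19*(-20))*p(4, -3) = (19*(-20))*(7 - 1*(-3) - 1*4) = -380*(7 + 3 - 4) = -380*6 = -2280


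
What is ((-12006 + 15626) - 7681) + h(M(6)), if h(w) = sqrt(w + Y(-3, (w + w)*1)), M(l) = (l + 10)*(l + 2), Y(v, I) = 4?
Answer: -4061 + 2*sqrt(33) ≈ -4049.5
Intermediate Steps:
M(l) = (2 + l)*(10 + l) (M(l) = (10 + l)*(2 + l) = (2 + l)*(10 + l))
h(w) = sqrt(4 + w) (h(w) = sqrt(w + 4) = sqrt(4 + w))
((-12006 + 15626) - 7681) + h(M(6)) = ((-12006 + 15626) - 7681) + sqrt(4 + (20 + 6**2 + 12*6)) = (3620 - 7681) + sqrt(4 + (20 + 36 + 72)) = -4061 + sqrt(4 + 128) = -4061 + sqrt(132) = -4061 + 2*sqrt(33)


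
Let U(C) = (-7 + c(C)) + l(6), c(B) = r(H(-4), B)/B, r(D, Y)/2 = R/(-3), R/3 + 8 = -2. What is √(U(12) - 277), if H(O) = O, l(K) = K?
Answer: I*√2487/3 ≈ 16.623*I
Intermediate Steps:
R = -30 (R = -24 + 3*(-2) = -24 - 6 = -30)
r(D, Y) = 20 (r(D, Y) = 2*(-30/(-3)) = 2*(-30*(-⅓)) = 2*10 = 20)
c(B) = 20/B
U(C) = -1 + 20/C (U(C) = (-7 + 20/C) + 6 = -1 + 20/C)
√(U(12) - 277) = √((20 - 1*12)/12 - 277) = √((20 - 12)/12 - 277) = √((1/12)*8 - 277) = √(⅔ - 277) = √(-829/3) = I*√2487/3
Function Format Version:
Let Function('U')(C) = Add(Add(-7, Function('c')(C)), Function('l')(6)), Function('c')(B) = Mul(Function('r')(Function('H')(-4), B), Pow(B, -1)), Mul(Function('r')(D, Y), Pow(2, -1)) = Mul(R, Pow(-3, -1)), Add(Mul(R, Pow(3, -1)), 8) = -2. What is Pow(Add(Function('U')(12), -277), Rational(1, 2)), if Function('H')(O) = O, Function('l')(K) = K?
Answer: Mul(Rational(1, 3), I, Pow(2487, Rational(1, 2))) ≈ Mul(16.623, I)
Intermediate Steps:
R = -30 (R = Add(-24, Mul(3, -2)) = Add(-24, -6) = -30)
Function('r')(D, Y) = 20 (Function('r')(D, Y) = Mul(2, Mul(-30, Pow(-3, -1))) = Mul(2, Mul(-30, Rational(-1, 3))) = Mul(2, 10) = 20)
Function('c')(B) = Mul(20, Pow(B, -1))
Function('U')(C) = Add(-1, Mul(20, Pow(C, -1))) (Function('U')(C) = Add(Add(-7, Mul(20, Pow(C, -1))), 6) = Add(-1, Mul(20, Pow(C, -1))))
Pow(Add(Function('U')(12), -277), Rational(1, 2)) = Pow(Add(Mul(Pow(12, -1), Add(20, Mul(-1, 12))), -277), Rational(1, 2)) = Pow(Add(Mul(Rational(1, 12), Add(20, -12)), -277), Rational(1, 2)) = Pow(Add(Mul(Rational(1, 12), 8), -277), Rational(1, 2)) = Pow(Add(Rational(2, 3), -277), Rational(1, 2)) = Pow(Rational(-829, 3), Rational(1, 2)) = Mul(Rational(1, 3), I, Pow(2487, Rational(1, 2)))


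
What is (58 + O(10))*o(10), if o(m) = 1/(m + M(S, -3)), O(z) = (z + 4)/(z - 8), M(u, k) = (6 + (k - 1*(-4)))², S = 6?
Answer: 65/59 ≈ 1.1017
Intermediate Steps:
M(u, k) = (10 + k)² (M(u, k) = (6 + (k + 4))² = (6 + (4 + k))² = (10 + k)²)
O(z) = (4 + z)/(-8 + z)
o(m) = 1/(49 + m) (o(m) = 1/(m + (10 - 3)²) = 1/(m + 7²) = 1/(m + 49) = 1/(49 + m))
(58 + O(10))*o(10) = (58 + (4 + 10)/(-8 + 10))/(49 + 10) = (58 + 14/2)/59 = (58 + (½)*14)*(1/59) = (58 + 7)*(1/59) = 65*(1/59) = 65/59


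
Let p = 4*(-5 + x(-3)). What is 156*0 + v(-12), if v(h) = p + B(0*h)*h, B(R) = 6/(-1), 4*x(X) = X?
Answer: 49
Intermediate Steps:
x(X) = X/4
B(R) = -6 (B(R) = 6*(-1) = -6)
p = -23 (p = 4*(-5 + (¼)*(-3)) = 4*(-5 - ¾) = 4*(-23/4) = -23)
v(h) = -23 - 6*h
156*0 + v(-12) = 156*0 + (-23 - 6*(-12)) = 0 + (-23 + 72) = 0 + 49 = 49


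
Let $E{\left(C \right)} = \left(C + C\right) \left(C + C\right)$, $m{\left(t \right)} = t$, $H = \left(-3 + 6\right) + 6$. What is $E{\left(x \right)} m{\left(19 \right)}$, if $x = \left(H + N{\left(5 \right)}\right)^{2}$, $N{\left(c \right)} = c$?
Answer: $2919616$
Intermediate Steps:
$H = 9$ ($H = 3 + 6 = 9$)
$x = 196$ ($x = \left(9 + 5\right)^{2} = 14^{2} = 196$)
$E{\left(C \right)} = 4 C^{2}$ ($E{\left(C \right)} = 2 C 2 C = 4 C^{2}$)
$E{\left(x \right)} m{\left(19 \right)} = 4 \cdot 196^{2} \cdot 19 = 4 \cdot 38416 \cdot 19 = 153664 \cdot 19 = 2919616$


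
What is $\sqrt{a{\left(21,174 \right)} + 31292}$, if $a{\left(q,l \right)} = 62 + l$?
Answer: $2 \sqrt{7882} \approx 177.56$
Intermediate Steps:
$\sqrt{a{\left(21,174 \right)} + 31292} = \sqrt{\left(62 + 174\right) + 31292} = \sqrt{236 + 31292} = \sqrt{31528} = 2 \sqrt{7882}$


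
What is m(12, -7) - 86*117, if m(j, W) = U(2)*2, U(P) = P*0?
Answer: -10062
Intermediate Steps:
U(P) = 0
m(j, W) = 0 (m(j, W) = 0*2 = 0)
m(12, -7) - 86*117 = 0 - 86*117 = 0 - 10062 = -10062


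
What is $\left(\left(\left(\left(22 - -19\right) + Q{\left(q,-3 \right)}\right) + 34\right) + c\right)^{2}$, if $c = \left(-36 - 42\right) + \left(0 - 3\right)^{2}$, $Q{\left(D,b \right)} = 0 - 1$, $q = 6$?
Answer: $25$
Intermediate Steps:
$Q{\left(D,b \right)} = -1$ ($Q{\left(D,b \right)} = 0 - 1 = -1$)
$c = -69$ ($c = -78 + \left(-3\right)^{2} = -78 + 9 = -69$)
$\left(\left(\left(\left(22 - -19\right) + Q{\left(q,-3 \right)}\right) + 34\right) + c\right)^{2} = \left(\left(\left(\left(22 - -19\right) - 1\right) + 34\right) - 69\right)^{2} = \left(\left(\left(\left(22 + 19\right) - 1\right) + 34\right) - 69\right)^{2} = \left(\left(\left(41 - 1\right) + 34\right) - 69\right)^{2} = \left(\left(40 + 34\right) - 69\right)^{2} = \left(74 - 69\right)^{2} = 5^{2} = 25$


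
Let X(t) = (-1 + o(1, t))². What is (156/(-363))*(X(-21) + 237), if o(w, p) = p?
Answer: -37492/121 ≈ -309.85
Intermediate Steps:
X(t) = (-1 + t)²
(156/(-363))*(X(-21) + 237) = (156/(-363))*((-1 - 21)² + 237) = (156*(-1/363))*((-22)² + 237) = -52*(484 + 237)/121 = -52/121*721 = -37492/121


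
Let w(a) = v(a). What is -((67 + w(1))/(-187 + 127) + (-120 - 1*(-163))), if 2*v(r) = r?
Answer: -335/8 ≈ -41.875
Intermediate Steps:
v(r) = r/2
w(a) = a/2
-((67 + w(1))/(-187 + 127) + (-120 - 1*(-163))) = -((67 + (1/2)*1)/(-187 + 127) + (-120 - 1*(-163))) = -((67 + 1/2)/(-60) + (-120 + 163)) = -((135/2)*(-1/60) + 43) = -(-9/8 + 43) = -1*335/8 = -335/8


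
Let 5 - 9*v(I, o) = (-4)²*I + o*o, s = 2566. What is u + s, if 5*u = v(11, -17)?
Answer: 23002/9 ≈ 2555.8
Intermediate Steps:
v(I, o) = 5/9 - 16*I/9 - o²/9 (v(I, o) = 5/9 - ((-4)²*I + o*o)/9 = 5/9 - (16*I + o²)/9 = 5/9 - (o² + 16*I)/9 = 5/9 + (-16*I/9 - o²/9) = 5/9 - 16*I/9 - o²/9)
u = -92/9 (u = (5/9 - 16/9*11 - ⅑*(-17)²)/5 = (5/9 - 176/9 - ⅑*289)/5 = (5/9 - 176/9 - 289/9)/5 = (⅕)*(-460/9) = -92/9 ≈ -10.222)
u + s = -92/9 + 2566 = 23002/9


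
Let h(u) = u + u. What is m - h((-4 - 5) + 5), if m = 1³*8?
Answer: 16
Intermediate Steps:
h(u) = 2*u
m = 8 (m = 1*8 = 8)
m - h((-4 - 5) + 5) = 8 - 2*((-4 - 5) + 5) = 8 - 2*(-9 + 5) = 8 - 2*(-4) = 8 - 1*(-8) = 8 + 8 = 16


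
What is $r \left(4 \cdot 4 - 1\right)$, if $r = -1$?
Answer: $-15$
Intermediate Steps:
$r \left(4 \cdot 4 - 1\right) = - (4 \cdot 4 - 1) = - (16 - 1) = \left(-1\right) 15 = -15$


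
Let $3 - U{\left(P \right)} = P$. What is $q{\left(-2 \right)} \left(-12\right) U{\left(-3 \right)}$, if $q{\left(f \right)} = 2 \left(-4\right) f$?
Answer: $-1152$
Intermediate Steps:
$q{\left(f \right)} = - 8 f$
$U{\left(P \right)} = 3 - P$
$q{\left(-2 \right)} \left(-12\right) U{\left(-3 \right)} = \left(-8\right) \left(-2\right) \left(-12\right) \left(3 - -3\right) = 16 \left(-12\right) \left(3 + 3\right) = \left(-192\right) 6 = -1152$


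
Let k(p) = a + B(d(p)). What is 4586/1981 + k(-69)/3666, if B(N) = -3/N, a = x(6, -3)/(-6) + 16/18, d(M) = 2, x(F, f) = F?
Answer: 302563519/130722228 ≈ 2.3146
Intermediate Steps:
a = -1/9 (a = 6/(-6) + 16/18 = 6*(-1/6) + 16*(1/18) = -1 + 8/9 = -1/9 ≈ -0.11111)
k(p) = -29/18 (k(p) = -1/9 - 3/2 = -29/18)
4586/1981 + k(-69)/3666 = 4586/1981 - 29/18/3666 = 4586*(1/1981) - 29/18*1/3666 = 4586/1981 - 29/65988 = 302563519/130722228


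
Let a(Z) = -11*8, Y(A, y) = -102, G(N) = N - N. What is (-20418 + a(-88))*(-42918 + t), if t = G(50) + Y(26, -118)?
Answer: 882168120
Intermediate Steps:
G(N) = 0
a(Z) = -88
t = -102 (t = 0 - 102 = -102)
(-20418 + a(-88))*(-42918 + t) = (-20418 - 88)*(-42918 - 102) = -20506*(-43020) = 882168120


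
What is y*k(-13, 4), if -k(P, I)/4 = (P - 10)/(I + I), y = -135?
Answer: -3105/2 ≈ -1552.5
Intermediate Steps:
k(P, I) = -2*(-10 + P)/I (k(P, I) = -4*(P - 10)/(I + I) = -4*(-10 + P)/(2*I) = -4*(-10 + P)*1/(2*I) = -2*(-10 + P)/I)
y*k(-13, 4) = -270*(10 - 1*(-13))/4 = -270*(10 + 13)/4 = -270*23/4 = -135*23/2 = -3105/2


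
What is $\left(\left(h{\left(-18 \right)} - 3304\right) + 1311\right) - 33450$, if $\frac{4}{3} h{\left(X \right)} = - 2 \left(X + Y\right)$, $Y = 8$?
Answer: $-35428$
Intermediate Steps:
$h{\left(X \right)} = -12 - \frac{3 X}{2}$ ($h{\left(X \right)} = \frac{3 \left(- 2 \left(X + 8\right)\right)}{4} = \frac{3 \left(- 2 \left(8 + X\right)\right)}{4} = \frac{3 \left(-16 - 2 X\right)}{4} = -12 - \frac{3 X}{2}$)
$\left(\left(h{\left(-18 \right)} - 3304\right) + 1311\right) - 33450 = \left(\left(\left(-12 - -27\right) - 3304\right) + 1311\right) - 33450 = \left(\left(\left(-12 + 27\right) - 3304\right) + 1311\right) - 33450 = \left(\left(15 - 3304\right) + 1311\right) - 33450 = \left(-3289 + 1311\right) - 33450 = -1978 - 33450 = -35428$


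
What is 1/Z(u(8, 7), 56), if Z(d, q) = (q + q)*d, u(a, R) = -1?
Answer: -1/112 ≈ -0.0089286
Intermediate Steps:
Z(d, q) = 2*d*q (Z(d, q) = (2*q)*d = 2*d*q)
1/Z(u(8, 7), 56) = 1/(2*(-1)*56) = 1/(-112) = -1/112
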